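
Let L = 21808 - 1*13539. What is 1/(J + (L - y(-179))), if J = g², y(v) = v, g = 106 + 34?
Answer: 1/28048 ≈ 3.5653e-5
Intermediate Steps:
g = 140
L = 8269 (L = 21808 - 13539 = 8269)
J = 19600 (J = 140² = 19600)
1/(J + (L - y(-179))) = 1/(19600 + (8269 - 1*(-179))) = 1/(19600 + (8269 + 179)) = 1/(19600 + 8448) = 1/28048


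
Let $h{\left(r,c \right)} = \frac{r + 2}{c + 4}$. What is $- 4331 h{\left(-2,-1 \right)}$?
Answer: $0$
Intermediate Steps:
$h{\left(r,c \right)} = \frac{2 + r}{4 + c}$
$- 4331 h{\left(-2,-1 \right)} = - 4331 \frac{2 - 2}{4 - 1} = - 4331 \cdot \frac{1}{3} \cdot 0 = \left(-4331\right) 0 = 0$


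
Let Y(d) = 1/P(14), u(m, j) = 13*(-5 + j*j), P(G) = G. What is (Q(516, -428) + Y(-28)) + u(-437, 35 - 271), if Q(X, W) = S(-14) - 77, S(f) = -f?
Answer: 10134881/14 ≈ 7.2392e+5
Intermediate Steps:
Q(X, W) = -63 (Q(X, W) = -1*(-14) - 77 = 14 - 77 = -63)
u(m, j) = -65 + 13*j**2 (u(m, j) = 13*(-5 + j**2) = -65 + 13*j**2)
Y(d) = 1/14
(Q(516, -428) + Y(-28)) + u(-437, 35 - 271) = (-63 + 1/14) + (-65 + 13*(35 - 271)**2) = -881/14 + (-65 + 13*(-236)**2) = -881/14 + (-65 + 13*55696) = -881/14 + (-65 + 724048) = -881/14 + 723983 = 10134881/14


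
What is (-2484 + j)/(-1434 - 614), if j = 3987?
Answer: -1503/2048 ≈ -0.73389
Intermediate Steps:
(-2484 + j)/(-1434 - 614) = (-2484 + 3987)/(-1434 - 614) = 1503/(-2048) = 1503*(-1/2048) = -1503/2048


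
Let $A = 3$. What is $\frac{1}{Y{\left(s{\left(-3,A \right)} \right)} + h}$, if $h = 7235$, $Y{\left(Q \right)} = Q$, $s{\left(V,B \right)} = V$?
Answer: $\frac{1}{7232} \approx 0.00013827$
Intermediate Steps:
$\frac{1}{Y{\left(s{\left(-3,A \right)} \right)} + h} = \frac{1}{-3 + 7235} = \frac{1}{7232}$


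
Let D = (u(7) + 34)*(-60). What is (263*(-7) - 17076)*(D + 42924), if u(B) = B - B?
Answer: -773402628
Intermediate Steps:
u(B) = 0
D = -2040 (D = (0 + 34)*(-60) = 34*(-60) = -2040)
(263*(-7) - 17076)*(D + 42924) = (263*(-7) - 17076)*(-2040 + 42924) = (-1841 - 17076)*40884 = -18917*40884 = -773402628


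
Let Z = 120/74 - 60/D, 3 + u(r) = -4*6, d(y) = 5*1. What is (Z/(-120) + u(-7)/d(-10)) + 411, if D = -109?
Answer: 8178559/20165 ≈ 405.58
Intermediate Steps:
d(y) = 5
u(r) = -27 (u(r) = -3 - 4*6 = -3 - 24 = -27)
Z = 8760/4033 (Z = 120/74 - 60/(-109) = 120*(1/74) - 60*(-1/109) = 60/37 + 60/109 = 8760/4033 ≈ 2.1721)
(Z/(-120) + u(-7)/d(-10)) + 411 = ((8760/4033)/(-120) - 27/5) + 411 = ((8760/4033)*(-1/120) - 27*⅕) + 411 = (-73/4033 - 27/5) + 411 = -109256/20165 + 411 = 8178559/20165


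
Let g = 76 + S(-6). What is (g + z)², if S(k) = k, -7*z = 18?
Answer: 222784/49 ≈ 4546.6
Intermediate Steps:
z = -18/7 (z = -⅐*18 = -18/7 ≈ -2.5714)
g = 70 (g = 76 - 6 = 70)
(g + z)² = (70 - 18/7)² = (472/7)² = 222784/49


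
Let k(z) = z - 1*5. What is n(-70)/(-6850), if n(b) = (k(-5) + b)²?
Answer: -128/137 ≈ -0.93431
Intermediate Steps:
k(z) = -5 + z (k(z) = z - 5 = -5 + z)
n(b) = (-10 + b)² (n(b) = ((-5 - 5) + b)² = (-10 + b)²)
n(-70)/(-6850) = (-10 - 70)²/(-6850) = (-80)²*(-1/6850) = 6400*(-1/6850) = -128/137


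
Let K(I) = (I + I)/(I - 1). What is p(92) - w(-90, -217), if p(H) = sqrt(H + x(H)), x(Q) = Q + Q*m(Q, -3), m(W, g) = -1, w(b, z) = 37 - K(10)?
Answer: -313/9 + 2*sqrt(23) ≈ -25.186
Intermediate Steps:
K(I) = 2*I/(-1 + I) (K(I) = (2*I)/(-1 + I) = 2*I/(-1 + I))
w(b, z) = 313/9 (w(b, z) = 37 - 2*10/(-1 + 10) = 37 - 2*10/9 = 37 - 1*20/9 = 37 - 20/9 = 313/9)
x(Q) = 0 (x(Q) = Q + Q*(-1) = Q - Q = 0)
p(H) = sqrt(H) (p(H) = sqrt(H + 0) = sqrt(H))
p(92) - w(-90, -217) = sqrt(92) - 1*313/9 = 2*sqrt(23) - 313/9 = -313/9 + 2*sqrt(23)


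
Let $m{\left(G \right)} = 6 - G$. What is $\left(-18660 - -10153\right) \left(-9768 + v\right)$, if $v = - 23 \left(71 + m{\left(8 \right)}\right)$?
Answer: $96596985$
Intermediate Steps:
$v = -1587$ ($v = - 23 \left(71 + \left(6 - 8\right)\right) = - 23 \left(71 - 2\right) = \left(-23\right) 69 = -1587$)
$\left(-18660 - -10153\right) \left(-9768 + v\right) = \left(-18660 - -10153\right) \left(-9768 - 1587\right) = \left(-18660 + \left(-10023 + 20176\right)\right) \left(-11355\right) = \left(-18660 + 10153\right) \left(-11355\right) = \left(-8507\right) \left(-11355\right) = 96596985$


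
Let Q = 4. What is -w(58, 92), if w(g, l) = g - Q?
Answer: -54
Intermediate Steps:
w(g, l) = -4 + g (w(g, l) = g - 1*4 = g - 4 = -4 + g)
-w(58, 92) = -(-4 + 58) = -1*54 = -54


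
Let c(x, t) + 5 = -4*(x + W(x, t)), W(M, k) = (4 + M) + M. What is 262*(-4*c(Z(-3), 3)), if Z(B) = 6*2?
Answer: 172920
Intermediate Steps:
Z(B) = 12
W(M, k) = 4 + 2*M
c(x, t) = -21 - 12*x (c(x, t) = -5 - 4*(x + (4 + 2*x)) = -5 - 4*(4 + 3*x) = -5 + (-16 - 12*x) = -21 - 12*x)
262*(-4*c(Z(-3), 3)) = 262*(-4*(-21 - 12*12)) = 262*(-4*(-21 - 144)) = 262*(-4*(-165)) = 262*660 = 172920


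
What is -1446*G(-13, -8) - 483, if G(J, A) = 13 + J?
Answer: -483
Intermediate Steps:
-1446*G(-13, -8) - 483 = -1446*(13 - 13) - 483 = -1446*0 - 483 = 0 - 483 = -483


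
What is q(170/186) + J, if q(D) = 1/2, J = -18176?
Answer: -36351/2 ≈ -18176.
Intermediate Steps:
q(D) = ½
q(170/186) + J = ½ - 18176 = -36351/2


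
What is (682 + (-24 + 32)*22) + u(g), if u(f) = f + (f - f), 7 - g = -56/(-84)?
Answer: 2593/3 ≈ 864.33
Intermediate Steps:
g = 19/3 (g = 7 - (-56)/(-84) = 7 - (-56)*(-1)/84 = 7 - 1*2/3 = 7 - 2/3 = 19/3 ≈ 6.3333)
u(f) = f (u(f) = f + 0 = f)
(682 + (-24 + 32)*22) + u(g) = (682 + (-24 + 32)*22) + 19/3 = (682 + 8*22) + 19/3 = (682 + 176) + 19/3 = 858 + 19/3 = 2593/3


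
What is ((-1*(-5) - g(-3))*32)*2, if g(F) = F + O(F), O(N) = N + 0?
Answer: 704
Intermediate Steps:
O(N) = N
g(F) = 2*F (g(F) = F + F = 2*F)
((-1*(-5) - g(-3))*32)*2 = ((-1*(-5) - 2*(-3))*32)*2 = ((5 - 1*(-6))*32)*2 = ((5 + 6)*32)*2 = (11*32)*2 = 352*2 = 704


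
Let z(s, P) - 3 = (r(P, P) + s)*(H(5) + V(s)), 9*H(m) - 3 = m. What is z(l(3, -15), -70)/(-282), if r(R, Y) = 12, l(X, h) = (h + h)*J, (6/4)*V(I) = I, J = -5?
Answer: -5449/94 ≈ -57.968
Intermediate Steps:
V(I) = 2*I/3
H(m) = 1/3 + m/9
l(X, h) = -10*h (l(X, h) = (h + h)*(-5) = (2*h)*(-5) = -10*h)
z(s, P) = 3 + (12 + s)*(8/9 + 2*s/3) (z(s, P) = 3 + (12 + s)*((1/3 + (1/9)*5) + 2*s/3) = 3 + (12 + s)*((1/3 + 5/9) + 2*s/3) = 3 + (12 + s)*(8/9 + 2*s/3))
z(l(3, -15), -70)/(-282) = (41/3 + 2*(-10*(-15))**2/3 + 80*(-10*(-15))/9)/(-282) = (41/3 + (2/3)*150**2 + (80/9)*150)*(-1/282) = (41/3 + (2/3)*22500 + 4000/3)*(-1/282) = (41/3 + 15000 + 4000/3)*(-1/282) = 16347*(-1/282) = -5449/94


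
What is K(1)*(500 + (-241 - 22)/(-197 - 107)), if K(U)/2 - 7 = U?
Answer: 152263/19 ≈ 8013.8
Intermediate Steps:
K(U) = 14 + 2*U
K(1)*(500 + (-241 - 22)/(-197 - 107)) = (14 + 2*1)*(500 + (-241 - 22)/(-197 - 107)) = (14 + 2)*(500 - 263/(-304)) = 16*(500 - 263*(-1/304)) = 16*(500 + 263/304) = 16*(152263/304) = 152263/19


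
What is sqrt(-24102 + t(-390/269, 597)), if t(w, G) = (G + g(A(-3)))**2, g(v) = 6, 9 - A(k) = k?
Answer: 3*sqrt(37723) ≈ 582.67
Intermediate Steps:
A(k) = 9 - k
t(w, G) = (6 + G)**2 (t(w, G) = (G + 6)**2 = (6 + G)**2)
sqrt(-24102 + t(-390/269, 597)) = sqrt(-24102 + (6 + 597)**2) = sqrt(-24102 + 603**2) = sqrt(-24102 + 363609) = sqrt(339507) = 3*sqrt(37723)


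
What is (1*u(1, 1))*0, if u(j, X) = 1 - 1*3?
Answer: 0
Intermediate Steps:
u(j, X) = -2 (u(j, X) = 1 - 3 = -2)
(1*u(1, 1))*0 = (1*(-2))*0 = -2*0 = 0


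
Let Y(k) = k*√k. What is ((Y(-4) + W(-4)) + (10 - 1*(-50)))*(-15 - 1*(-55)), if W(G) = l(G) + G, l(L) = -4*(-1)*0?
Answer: 2240 - 320*I ≈ 2240.0 - 320.0*I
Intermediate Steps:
l(L) = 0 (l(L) = 4*0 = 0)
W(G) = G (W(G) = 0 + G = G)
Y(k) = k^(3/2)
((Y(-4) + W(-4)) + (10 - 1*(-50)))*(-15 - 1*(-55)) = (((-4)^(3/2) - 4) + (10 - 1*(-50)))*(-15 - 1*(-55)) = ((-8*I - 4) + (10 + 50))*(-15 + 55) = ((-4 - 8*I) + 60)*40 = (56 - 8*I)*40 = 2240 - 320*I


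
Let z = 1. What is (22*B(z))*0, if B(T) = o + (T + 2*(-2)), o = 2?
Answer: 0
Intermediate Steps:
B(T) = -2 + T (B(T) = 2 + (T + 2*(-2)) = 2 + (T - 4) = 2 + (-4 + T) = -2 + T)
(22*B(z))*0 = (22*(-2 + 1))*0 = (22*(-1))*0 = -22*0 = 0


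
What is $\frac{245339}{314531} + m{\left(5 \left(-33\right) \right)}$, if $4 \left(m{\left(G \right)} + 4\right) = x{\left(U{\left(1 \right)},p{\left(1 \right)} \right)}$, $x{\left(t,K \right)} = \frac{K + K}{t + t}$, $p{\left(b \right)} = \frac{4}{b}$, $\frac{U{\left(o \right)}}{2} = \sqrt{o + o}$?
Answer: $- \frac{1012785}{314531} + \frac{\sqrt{2}}{4} \approx -2.8664$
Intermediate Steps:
$U{\left(o \right)} = 2 \sqrt{2} \sqrt{o}$ ($U{\left(o \right)} = 2 \sqrt{o + o} = 2 \sqrt{2 o} = 2 \sqrt{2} \sqrt{o}$)
$x{\left(t,K \right)} = \frac{K}{t}$ ($x{\left(t,K \right)} = \frac{2 K}{2 t} = 2 K \frac{1}{2 t} = \frac{K}{t}$)
$m{\left(G \right)} = -4 + \frac{\sqrt{2}}{4}$ ($m{\left(G \right)} = -4 + \frac{\frac{4}{1} \frac{1}{2 \sqrt{2} \sqrt{1}}}{4} = -4 + \frac{4 \cdot 1 \frac{1}{2 \sqrt{2} \cdot 1}}{4} = -4 + \frac{4 \frac{1}{2 \sqrt{2}}}{4} = -4 + \frac{4 \frac{\sqrt{2}}{4}}{4} = -4 + \frac{\sqrt{2}}{4}$)
$\frac{245339}{314531} + m{\left(5 \left(-33\right) \right)} = \frac{245339}{314531} - \left(4 - \frac{\sqrt{2}}{4}\right) = - \frac{1012785}{314531} + \frac{\sqrt{2}}{4}$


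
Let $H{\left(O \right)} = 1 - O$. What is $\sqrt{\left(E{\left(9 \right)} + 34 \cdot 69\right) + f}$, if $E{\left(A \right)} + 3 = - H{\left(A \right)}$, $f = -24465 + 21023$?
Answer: $i \sqrt{1091} \approx 33.03 i$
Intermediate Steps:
$f = -3442$
$E{\left(A \right)} = -4 + A$ ($E{\left(A \right)} = -3 - \left(1 - A\right) = -3 + \left(-1 + A\right) = -4 + A$)
$\sqrt{\left(E{\left(9 \right)} + 34 \cdot 69\right) + f} = \sqrt{\left(\left(-4 + 9\right) + 34 \cdot 69\right) - 3442} = \sqrt{\left(5 + 2346\right) - 3442} = \sqrt{2351 - 3442} = \sqrt{-1091} = i \sqrt{1091}$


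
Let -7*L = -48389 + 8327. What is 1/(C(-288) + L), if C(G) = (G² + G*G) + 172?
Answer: 7/1202482 ≈ 5.8213e-6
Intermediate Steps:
C(G) = 172 + 2*G² (C(G) = (G² + G²) + 172 = 2*G² + 172 = 172 + 2*G²)
L = 40062/7 (L = -(-48389 + 8327)/7 = -⅐*(-40062) = 40062/7 ≈ 5723.1)
1/(C(-288) + L) = 1/((172 + 2*(-288)²) + 40062/7) = 1/((172 + 2*82944) + 40062/7) = 1/((172 + 165888) + 40062/7) = 1/(166060 + 40062/7) = 1/(1202482/7) = 7/1202482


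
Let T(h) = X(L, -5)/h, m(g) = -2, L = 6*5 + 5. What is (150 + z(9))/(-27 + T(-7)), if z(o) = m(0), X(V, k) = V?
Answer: -37/8 ≈ -4.6250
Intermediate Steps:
L = 35 (L = 30 + 5 = 35)
z(o) = -2
T(h) = 35/h
(150 + z(9))/(-27 + T(-7)) = (150 - 2)/(-27 + 35/(-7)) = 148/(-27 + 35*(-⅐)) = 148/(-27 - 5) = 148/(-32) = 148*(-1/32) = -37/8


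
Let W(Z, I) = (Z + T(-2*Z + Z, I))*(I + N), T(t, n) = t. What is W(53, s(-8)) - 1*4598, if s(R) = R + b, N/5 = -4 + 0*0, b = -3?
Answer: -4598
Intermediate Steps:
N = -20 (N = 5*(-4 + 0*0) = 5*(-4 + 0) = 5*(-4) = -20)
s(R) = -3 + R (s(R) = R - 3 = -3 + R)
W(Z, I) = 0 (W(Z, I) = (Z + (-2*Z + Z))*(I - 20) = (Z - Z)*(-20 + I) = 0*(-20 + I) = 0)
W(53, s(-8)) - 1*4598 = 0 - 1*4598 = 0 - 4598 = -4598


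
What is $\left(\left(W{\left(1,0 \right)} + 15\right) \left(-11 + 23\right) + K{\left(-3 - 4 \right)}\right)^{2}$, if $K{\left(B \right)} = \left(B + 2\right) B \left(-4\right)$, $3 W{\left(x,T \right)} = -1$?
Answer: $1296$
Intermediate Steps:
$W{\left(x,T \right)} = - \frac{1}{3}$ ($W{\left(x,T \right)} = \frac{1}{3} \left(-1\right) = - \frac{1}{3}$)
$K{\left(B \right)} = - 4 B \left(2 + B\right)$ ($K{\left(B \right)} = \left(2 + B\right) \left(- 4 B\right) = - 4 B \left(2 + B\right)$)
$\left(\left(W{\left(1,0 \right)} + 15\right) \left(-11 + 23\right) + K{\left(-3 - 4 \right)}\right)^{2} = \left(\left(- \frac{1}{3} + 15\right) \left(-11 + 23\right) - 4 \left(-3 - 4\right) \left(2 - 7\right)\right)^{2} = \left(\frac{44}{3} \cdot 12 - 4 \left(-3 - 4\right) \left(2 - 7\right)\right)^{2} = \left(176 - - 28 \left(2 - 7\right)\right)^{2} = \left(176 - \left(-28\right) \left(-5\right)\right)^{2} = \left(176 - 140\right)^{2} = 36^{2} = 1296$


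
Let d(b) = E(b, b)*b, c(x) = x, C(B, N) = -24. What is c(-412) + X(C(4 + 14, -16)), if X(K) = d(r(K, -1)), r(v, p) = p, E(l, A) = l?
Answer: -411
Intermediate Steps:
d(b) = b² (d(b) = b*b = b²)
X(K) = 1 (X(K) = (-1)² = 1)
c(-412) + X(C(4 + 14, -16)) = -412 + 1 = -411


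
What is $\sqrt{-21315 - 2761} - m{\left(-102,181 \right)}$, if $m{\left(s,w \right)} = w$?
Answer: $-181 + 2 i \sqrt{6019} \approx -181.0 + 155.16 i$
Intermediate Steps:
$\sqrt{-21315 - 2761} - m{\left(-102,181 \right)} = \sqrt{-21315 - 2761} - 181 = \sqrt{-24076} - 181 = 2 i \sqrt{6019} - 181 = -181 + 2 i \sqrt{6019}$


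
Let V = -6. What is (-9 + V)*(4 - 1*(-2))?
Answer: -90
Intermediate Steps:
(-9 + V)*(4 - 1*(-2)) = (-9 - 6)*(4 - 1*(-2)) = -15*(4 + 2) = -15*6 = -90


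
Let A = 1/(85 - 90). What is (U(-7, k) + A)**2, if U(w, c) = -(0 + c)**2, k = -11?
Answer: 367236/25 ≈ 14689.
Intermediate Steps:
U(w, c) = -c**2
A = -1/5 (A = 1/(-5) = -1/5 ≈ -0.20000)
(U(-7, k) + A)**2 = (-1*(-11)**2 - 1/5)**2 = (-1*121 - 1/5)**2 = (-121 - 1/5)**2 = (-606/5)**2 = 367236/25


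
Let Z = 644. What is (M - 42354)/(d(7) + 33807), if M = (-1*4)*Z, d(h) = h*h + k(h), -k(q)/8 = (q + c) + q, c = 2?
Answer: -22465/16864 ≈ -1.3321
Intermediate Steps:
k(q) = -16 - 16*q (k(q) = -8*((q + 2) + q) = -8*((2 + q) + q) = -8*(2 + 2*q) = -16 - 16*q)
d(h) = -16 + h**2 - 16*h (d(h) = h*h + (-16 - 16*h) = h**2 + (-16 - 16*h) = -16 + h**2 - 16*h)
M = -2576 (M = -1*4*644 = -4*644 = -2576)
(M - 42354)/(d(7) + 33807) = (-2576 - 42354)/((-16 + 7**2 - 16*7) + 33807) = -44930/((-16 + 49 - 112) + 33807) = -44930/(-79 + 33807) = -44930/33728 = -44930*1/33728 = -22465/16864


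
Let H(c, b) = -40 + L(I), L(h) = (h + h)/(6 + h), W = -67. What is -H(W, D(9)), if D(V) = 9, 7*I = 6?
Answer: 159/4 ≈ 39.750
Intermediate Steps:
I = 6/7 (I = (1/7)*6 = 6/7 ≈ 0.85714)
L(h) = 2*h/(6 + h) (L(h) = (2*h)/(6 + h) = 2*h/(6 + h))
H(c, b) = -159/4 (H(c, b) = -40 + 2*(6/7)/(6 + 6/7) = -40 + 2*(6/7)/(48/7) = -40 + 2*(6/7)*(7/48) = -40 + 1/4 = -159/4)
-H(W, D(9)) = -1*(-159/4) = 159/4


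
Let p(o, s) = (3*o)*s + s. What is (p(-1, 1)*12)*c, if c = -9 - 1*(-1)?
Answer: 192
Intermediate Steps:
p(o, s) = s + 3*o*s (p(o, s) = 3*o*s + s = s + 3*o*s)
c = -8 (c = -9 + 1 = -8)
(p(-1, 1)*12)*c = ((1*(1 + 3*(-1)))*12)*(-8) = ((1*(1 - 3))*12)*(-8) = ((1*(-2))*12)*(-8) = -2*12*(-8) = -24*(-8) = 192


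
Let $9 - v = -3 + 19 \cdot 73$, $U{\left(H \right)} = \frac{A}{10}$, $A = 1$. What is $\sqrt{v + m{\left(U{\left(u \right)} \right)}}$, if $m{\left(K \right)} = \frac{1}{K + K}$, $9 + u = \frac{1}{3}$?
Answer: $i \sqrt{1370} \approx 37.013 i$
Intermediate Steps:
$u = - \frac{26}{3}$ ($u = -9 + \frac{1}{3} = - \frac{26}{3} \approx -8.6667$)
$U{\left(H \right)} = \frac{1}{10}$ ($U{\left(H \right)} = 1 \cdot \frac{1}{10} = \frac{1}{10}$)
$m{\left(K \right)} = \frac{1}{2 K}$
$v = -1375$ ($v = 9 - \left(-3 + 19 \cdot 73\right) = 9 - \left(-3 + 1387\right) = 9 - 1384 = -1375$)
$\sqrt{v + m{\left(U{\left(u \right)} \right)}} = \sqrt{-1375 + \frac{\frac{1}{\frac{1}{10}}}{2}} = \sqrt{-1375 + \frac{1}{2} \cdot 10} = \sqrt{-1375 + 5} = \sqrt{-1370} = i \sqrt{1370}$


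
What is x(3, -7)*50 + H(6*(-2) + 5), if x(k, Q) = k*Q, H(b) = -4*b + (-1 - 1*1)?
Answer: -1024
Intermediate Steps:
H(b) = -2 - 4*b (H(b) = -4*b + (-1 - 1) = -4*b - 2 = -2 - 4*b)
x(k, Q) = Q*k
x(3, -7)*50 + H(6*(-2) + 5) = -7*3*50 + (-2 - 4*(6*(-2) + 5)) = -21*50 + (-2 - 4*(-12 + 5)) = -1050 + (-2 - 4*(-7)) = -1050 + (-2 + 28) = -1050 + 26 = -1024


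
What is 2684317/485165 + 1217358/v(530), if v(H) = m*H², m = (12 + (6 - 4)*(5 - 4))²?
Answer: 14837944997287/2671143830600 ≈ 5.5549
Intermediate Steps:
m = 196 (m = (12 + 2*1)² = (12 + 2)² = 14² = 196)
v(H) = 196*H²
2684317/485165 + 1217358/v(530) = 2684317/485165 + 1217358/((196*530²)) = 2684317*(1/485165) + 1217358/((196*280900)) = 2684317/485165 + 1217358/55056400 = 2684317/485165 + 1217358*(1/55056400) = 2684317/485165 + 608679/27528200 = 14837944997287/2671143830600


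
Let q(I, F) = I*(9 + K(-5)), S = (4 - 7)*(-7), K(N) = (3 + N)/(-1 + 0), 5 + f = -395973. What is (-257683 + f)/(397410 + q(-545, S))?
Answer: -653661/391415 ≈ -1.6700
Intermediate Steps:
f = -395978 (f = -5 - 395973 = -395978)
K(N) = -3 - N (K(N) = (3 + N)/(-1) = (3 + N)*(-1) = -3 - N)
S = 21 (S = -3*(-7) = 21)
q(I, F) = 11*I (q(I, F) = I*(9 + (-3 - 1*(-5))) = I*(9 + (-3 + 5)) = I*(9 + 2) = I*11 = 11*I)
(-257683 + f)/(397410 + q(-545, S)) = (-257683 - 395978)/(397410 + 11*(-545)) = -653661/(397410 - 5995) = -653661/391415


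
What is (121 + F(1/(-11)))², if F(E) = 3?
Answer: 15376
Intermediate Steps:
(121 + F(1/(-11)))² = (121 + 3)² = 124² = 15376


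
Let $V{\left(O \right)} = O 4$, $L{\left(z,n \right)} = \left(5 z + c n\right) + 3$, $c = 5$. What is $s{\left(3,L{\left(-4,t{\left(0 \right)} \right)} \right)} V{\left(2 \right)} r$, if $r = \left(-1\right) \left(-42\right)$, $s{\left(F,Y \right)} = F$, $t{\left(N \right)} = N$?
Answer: $1008$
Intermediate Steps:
$L{\left(z,n \right)} = 3 + 5 n + 5 z$ ($L{\left(z,n \right)} = \left(5 z + 5 n\right) + 3 = \left(5 n + 5 z\right) + 3 = 3 + 5 n + 5 z$)
$V{\left(O \right)} = 4 O$
$r = 42$
$s{\left(3,L{\left(-4,t{\left(0 \right)} \right)} \right)} V{\left(2 \right)} r = 3 \cdot 4 \cdot 2 \cdot 42 = 3 \cdot 8 \cdot 42 = 24 \cdot 42 = 1008$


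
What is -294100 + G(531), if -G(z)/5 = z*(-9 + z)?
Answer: -1680010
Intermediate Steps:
G(z) = -5*z*(-9 + z)
-294100 + G(531) = -294100 + 5*531*(9 - 1*531) = -294100 + 5*531*(9 - 531) = -294100 + 5*531*(-522) = -294100 - 1385910 = -1680010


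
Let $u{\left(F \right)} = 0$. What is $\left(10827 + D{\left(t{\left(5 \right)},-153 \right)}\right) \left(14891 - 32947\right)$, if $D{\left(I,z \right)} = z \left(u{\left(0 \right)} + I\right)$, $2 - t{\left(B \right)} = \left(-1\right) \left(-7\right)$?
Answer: $-209305152$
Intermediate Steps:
$t{\left(B \right)} = -5$ ($t{\left(B \right)} = 2 - \left(-1\right) \left(-7\right) = 2 - 7 = -5$)
$D{\left(I,z \right)} = I z$ ($D{\left(I,z \right)} = z \left(0 + I\right) = z I = I z$)
$\left(10827 + D{\left(t{\left(5 \right)},-153 \right)}\right) \left(14891 - 32947\right) = \left(10827 - -765\right) \left(14891 - 32947\right) = \left(10827 + 765\right) \left(-18056\right) = 11592 \left(-18056\right) = -209305152$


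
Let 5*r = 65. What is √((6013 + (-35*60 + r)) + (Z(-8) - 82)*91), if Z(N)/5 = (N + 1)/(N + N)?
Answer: 37*I*√39/4 ≈ 57.766*I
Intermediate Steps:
r = 13 (r = (⅕)*65 = 13)
Z(N) = 5*(1 + N)/(2*N) (Z(N) = 5*((N + 1)/(N + N)) = 5*((1 + N)/((2*N))) = 5*((1 + N)*(1/(2*N))) = 5*((1 + N)/(2*N)) = 5*(1 + N)/(2*N))
√((6013 + (-35*60 + r)) + (Z(-8) - 82)*91) = √((6013 + (-35*60 + 13)) + ((5/2)*(1 - 8)/(-8) - 82)*91) = √((6013 + (-2100 + 13)) + ((5/2)*(-⅛)*(-7) - 82)*91) = √((6013 - 2087) + (35/16 - 82)*91) = √(3926 - 1277/16*91) = √(3926 - 116207/16) = √(-53391/16) = 37*I*√39/4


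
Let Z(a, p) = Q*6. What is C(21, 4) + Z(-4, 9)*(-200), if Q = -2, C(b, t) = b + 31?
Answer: 2452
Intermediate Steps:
C(b, t) = 31 + b
Z(a, p) = -12 (Z(a, p) = -2*6 = -12)
C(21, 4) + Z(-4, 9)*(-200) = (31 + 21) - 12*(-200) = 52 + 2400 = 2452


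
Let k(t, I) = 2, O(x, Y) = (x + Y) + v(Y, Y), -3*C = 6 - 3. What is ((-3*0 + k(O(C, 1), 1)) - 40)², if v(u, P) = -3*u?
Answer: 1444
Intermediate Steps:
C = -1 (C = -(6 - 3)/3 = -⅓*3 = -1)
O(x, Y) = x - 2*Y (O(x, Y) = (x + Y) - 3*Y = (Y + x) - 3*Y = x - 2*Y)
((-3*0 + k(O(C, 1), 1)) - 40)² = ((-3*0 + 2) - 40)² = ((0 + 2) - 40)² = (2 - 40)² = (-38)² = 1444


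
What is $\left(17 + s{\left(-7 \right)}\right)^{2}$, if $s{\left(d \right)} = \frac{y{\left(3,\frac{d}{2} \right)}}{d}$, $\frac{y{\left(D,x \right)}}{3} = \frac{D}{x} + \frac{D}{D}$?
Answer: $\frac{688900}{2401} \approx 286.92$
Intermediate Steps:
$y{\left(D,x \right)} = 3 + \frac{3 D}{x}$ ($y{\left(D,x \right)} = 3 \left(\frac{D}{x} + \frac{D}{D}\right) = 3 \left(\frac{D}{x} + 1\right) = 3 \left(1 + \frac{D}{x}\right) = 3 + \frac{3 D}{x}$)
$s{\left(d \right)} = \frac{3 + \frac{18}{d}}{d}$ ($s{\left(d \right)} = \frac{3 + 3 \cdot 3 \frac{1}{d \frac{1}{2}}}{d} = \frac{3 + 3 \cdot 3 \frac{1}{\frac{1}{2} d}}{d} = \frac{3 + 3 \cdot 3 \frac{2}{d}}{d} = \frac{3 + \frac{18}{d}}{d}$)
$\left(17 + s{\left(-7 \right)}\right)^{2} = \left(17 + \frac{3 \left(6 - 7\right)}{49}\right)^{2} = \left(17 + 3 \cdot \frac{1}{49} \left(-1\right)\right)^{2} = \left(17 - \frac{3}{49}\right)^{2} = \left(\frac{830}{49}\right)^{2} = \frac{688900}{2401}$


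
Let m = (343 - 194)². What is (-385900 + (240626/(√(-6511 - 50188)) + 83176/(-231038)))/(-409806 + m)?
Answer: 44578823688/44775741995 + 240626*I*√59/708929545 ≈ 0.9956 + 0.0026071*I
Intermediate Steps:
m = 22201 (m = 149² = 22201)
(-385900 + (240626/(√(-6511 - 50188)) + 83176/(-231038)))/(-409806 + m) = (-385900 + (240626/(√(-6511 - 50188)) + 83176/(-231038)))/(-409806 + 22201) = (-385900 + (240626/(√(-56699)) + 83176*(-1/231038)))/(-387605) = (-385900 + (240626/((31*I*√59)) - 41588/115519))*(-1/387605) = (-385900 + (240626*(-I*√59/1829) - 41588/115519))*(-1/387605) = (-385900 + (-240626*I*√59/1829 - 41588/115519))*(-1/387605) = (-385900 + (-41588/115519 - 240626*I*√59/1829))*(-1/387605) = (-44578823688/115519 - 240626*I*√59/1829)*(-1/387605) = 44578823688/44775741995 + 240626*I*√59/708929545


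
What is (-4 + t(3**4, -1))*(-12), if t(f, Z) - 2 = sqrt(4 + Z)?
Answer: 24 - 12*sqrt(3) ≈ 3.2154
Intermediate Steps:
t(f, Z) = 2 + sqrt(4 + Z)
(-4 + t(3**4, -1))*(-12) = (-4 + (2 + sqrt(4 - 1)))*(-12) = (-4 + (2 + sqrt(3)))*(-12) = (-2 + sqrt(3))*(-12) = 24 - 12*sqrt(3)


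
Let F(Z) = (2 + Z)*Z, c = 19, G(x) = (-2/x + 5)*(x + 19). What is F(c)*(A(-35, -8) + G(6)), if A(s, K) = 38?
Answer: 61712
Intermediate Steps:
G(x) = (5 - 2/x)*(19 + x)
F(Z) = Z*(2 + Z)
F(c)*(A(-35, -8) + G(6)) = (19*(2 + 19))*(38 + (93 - 38/6 + 5*6)) = (19*21)*(38 + (93 - 38*⅙ + 30)) = 399*(38 + (93 - 19/3 + 30)) = 399*(38 + 350/3) = 399*(464/3) = 61712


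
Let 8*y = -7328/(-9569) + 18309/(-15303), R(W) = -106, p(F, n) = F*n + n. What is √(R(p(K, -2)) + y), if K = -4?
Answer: I*√4042872905365991158/195245876 ≈ 10.298*I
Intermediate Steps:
p(F, n) = n + F*n
y = -21019479/390491752 (y = (-7328/(-9569) + 18309/(-15303))/8 = (-7328*(-1/9569) + 18309*(-1/15303))/8 = (7328/9569 - 6103/5101)/8 = (⅛)*(-21019479/48811469) = -21019479/390491752 ≈ -0.053828)
√(R(p(K, -2)) + y) = √(-106 - 21019479/390491752) = √(-41413145191/390491752) = I*√4042872905365991158/195245876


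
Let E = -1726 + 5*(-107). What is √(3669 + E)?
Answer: 8*√22 ≈ 37.523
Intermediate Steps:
E = -2261 (E = -1726 - 535 = -2261)
√(3669 + E) = √(3669 - 2261) = √1408 = 8*√22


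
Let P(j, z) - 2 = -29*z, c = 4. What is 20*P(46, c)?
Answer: -2280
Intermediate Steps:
P(j, z) = 2 - 29*z
20*P(46, c) = 20*(2 - 29*4) = 20*(2 - 116) = 20*(-114) = -2280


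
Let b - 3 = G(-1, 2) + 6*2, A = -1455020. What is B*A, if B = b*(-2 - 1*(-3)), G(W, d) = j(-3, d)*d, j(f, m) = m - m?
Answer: -21825300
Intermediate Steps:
j(f, m) = 0
G(W, d) = 0 (G(W, d) = 0*d = 0)
b = 15 (b = 3 + (0 + 6*2) = 3 + (0 + 12) = 3 + 12 = 15)
B = 15 (B = 15*(-2 - 1*(-3)) = 15*(-2 + 3) = 15*1 = 15)
B*A = 15*(-1455020) = -21825300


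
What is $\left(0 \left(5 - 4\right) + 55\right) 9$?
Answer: $495$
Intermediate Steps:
$\left(0 \left(5 - 4\right) + 55\right) 9 = \left(0 \cdot 1 + 55\right) 9 = \left(0 + 55\right) 9 = 55 \cdot 9 = 495$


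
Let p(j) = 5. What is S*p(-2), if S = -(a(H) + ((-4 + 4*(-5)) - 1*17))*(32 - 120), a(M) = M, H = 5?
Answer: -15840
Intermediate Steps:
S = -3168 (S = -(5 + ((-4 + 4*(-5)) - 1*17))*(32 - 120) = -(5 + ((-4 - 20) - 17))*(-88) = -(5 + (-24 - 17))*(-88) = -(5 - 41)*(-88) = -(-36)*(-88) = -1*3168 = -3168)
S*p(-2) = -3168*5 = -15840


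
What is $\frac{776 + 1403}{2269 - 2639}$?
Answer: $- \frac{2179}{370} \approx -5.8892$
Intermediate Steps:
$\frac{776 + 1403}{2269 - 2639} = \frac{2179}{-370} = 2179 \left(- \frac{1}{370}\right) = - \frac{2179}{370}$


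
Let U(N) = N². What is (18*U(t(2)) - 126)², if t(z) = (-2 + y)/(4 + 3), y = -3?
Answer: 32764176/2401 ≈ 13646.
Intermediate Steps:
t(z) = -5/7 (t(z) = (-2 - 3)/(4 + 3) = -5/7)
(18*U(t(2)) - 126)² = (18*(-5/7)² - 126)² = (18*(25/49) - 126)² = (450/49 - 126)² = (-5724/49)² = 32764176/2401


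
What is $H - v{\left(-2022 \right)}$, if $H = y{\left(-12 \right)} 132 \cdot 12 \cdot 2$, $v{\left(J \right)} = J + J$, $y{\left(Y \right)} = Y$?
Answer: $-33972$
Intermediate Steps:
$v{\left(J \right)} = 2 J$
$H = -38016$ ($H = \left(-12\right) 132 \cdot 12 \cdot 2 = \left(-1584\right) 24 = -38016$)
$H - v{\left(-2022 \right)} = -38016 - 2 \left(-2022\right) = -38016 - -4044 = -38016 + 4044 = -33972$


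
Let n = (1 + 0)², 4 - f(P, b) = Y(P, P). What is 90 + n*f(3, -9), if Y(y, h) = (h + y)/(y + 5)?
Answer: 373/4 ≈ 93.250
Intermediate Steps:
Y(y, h) = (h + y)/(5 + y)
f(P, b) = 4 - 2*P/(5 + P) (f(P, b) = 4 - (P + P)/(5 + P) = 4 - 2*P/(5 + P))
n = 1 (n = 1² = 1)
90 + n*f(3, -9) = 90 + 1*(2*(10 + 3)/(5 + 3)) = 90 + 1*(2*13/8) = 90 + 1*(2*(⅛)*13) = 90 + 1*(13/4) = 90 + 13/4 = 373/4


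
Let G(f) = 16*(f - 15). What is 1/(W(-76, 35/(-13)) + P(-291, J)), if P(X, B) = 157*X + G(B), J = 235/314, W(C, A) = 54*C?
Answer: -157/7852987 ≈ -1.9992e-5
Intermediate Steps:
J = 235/314 (J = 235*(1/314) = 235/314 ≈ 0.74841)
G(f) = -240 + 16*f (G(f) = 16*(-15 + f) = -240 + 16*f)
P(X, B) = -240 + 16*B + 157*X (P(X, B) = 157*X + (-240 + 16*B) = -240 + 16*B + 157*X)
1/(W(-76, 35/(-13)) + P(-291, J)) = 1/(54*(-76) + (-240 + 16*(235/314) + 157*(-291))) = 1/(-4104 + (-240 + 1880/157 - 45687)) = 1/(-4104 - 7208659/157) = 1/(-7852987/157) = -157/7852987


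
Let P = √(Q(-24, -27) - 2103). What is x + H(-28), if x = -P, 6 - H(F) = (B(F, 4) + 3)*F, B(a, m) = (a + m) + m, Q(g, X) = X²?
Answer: -470 - I*√1374 ≈ -470.0 - 37.068*I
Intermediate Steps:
B(a, m) = a + 2*m
H(F) = 6 - F*(11 + F) (H(F) = 6 - ((F + 2*4) + 3)*F = 6 - ((F + 8) + 3)*F = 6 - ((8 + F) + 3)*F = 6 - (11 + F)*F = 6 - F*(11 + F))
P = I*√1374 (P = √((-27)² - 2103) = √(729 - 2103) = √(-1374) = I*√1374 ≈ 37.068*I)
x = -I*√1374 ≈ -37.068*I
x + H(-28) = -I*√1374 + (6 - 1*(-28)² - 11*(-28)) = -I*√1374 + (6 - 1*784 + 308) = -I*√1374 + (6 - 784 + 308) = -I*√1374 - 470 = -470 - I*√1374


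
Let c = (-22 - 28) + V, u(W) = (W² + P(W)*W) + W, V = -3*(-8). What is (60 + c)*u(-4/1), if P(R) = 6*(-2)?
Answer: 2040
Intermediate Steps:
P(R) = -12
V = 24
u(W) = W² - 11*W (u(W) = (W² - 12*W) + W = W² - 11*W)
c = -26 (c = (-22 - 28) + 24 = -50 + 24 = -26)
(60 + c)*u(-4/1) = (60 - 26)*((-4/1)*(-11 - 4/1)) = 34*((-4*1)*(-11 - 4*1)) = 34*(-4*(-11 - 4)) = 34*(-4*(-15)) = 34*60 = 2040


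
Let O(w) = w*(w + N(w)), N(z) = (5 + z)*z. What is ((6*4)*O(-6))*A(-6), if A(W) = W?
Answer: 0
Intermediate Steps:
N(z) = z*(5 + z)
O(w) = w*(w + w*(5 + w))
((6*4)*O(-6))*A(-6) = ((6*4)*((-6)²*(6 - 6)))*(-6) = (24*(36*0))*(-6) = (24*0)*(-6) = 0*(-6) = 0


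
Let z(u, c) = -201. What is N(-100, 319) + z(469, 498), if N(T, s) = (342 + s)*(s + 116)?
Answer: 287334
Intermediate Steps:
N(T, s) = (116 + s)*(342 + s) (N(T, s) = (342 + s)*(116 + s) = (116 + s)*(342 + s))
N(-100, 319) + z(469, 498) = (39672 + 319**2 + 458*319) - 201 = (39672 + 101761 + 146102) - 201 = 287535 - 201 = 287334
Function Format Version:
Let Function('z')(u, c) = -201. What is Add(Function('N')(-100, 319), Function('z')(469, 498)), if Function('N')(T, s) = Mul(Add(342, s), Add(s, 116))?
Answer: 287334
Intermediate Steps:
Function('N')(T, s) = Mul(Add(116, s), Add(342, s)) (Function('N')(T, s) = Mul(Add(342, s), Add(116, s)) = Mul(Add(116, s), Add(342, s)))
Add(Function('N')(-100, 319), Function('z')(469, 498)) = Add(Add(39672, Pow(319, 2), Mul(458, 319)), -201) = Add(Add(39672, 101761, 146102), -201) = Add(287535, -201) = 287334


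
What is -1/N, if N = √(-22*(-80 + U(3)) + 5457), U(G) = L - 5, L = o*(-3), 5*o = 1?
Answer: -√3745/5243 ≈ -0.011672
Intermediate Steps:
o = ⅕ (o = (⅕)*1 = ⅕ ≈ 0.20000)
L = -⅗ (L = (⅕)*(-3) = -⅗ ≈ -0.60000)
U(G) = -28/5 (U(G) = -⅗ - 5 = -28/5)
N = 7*√3745/5 (N = √(-22*(-80 - 28/5) + 5457) = √(-22*(-428/5) + 5457) = √(9416/5 + 5457) = √(36701/5) = 7*√3745/5 ≈ 85.675)
-1/N = -1/(7*√3745/5) = -√3745/5243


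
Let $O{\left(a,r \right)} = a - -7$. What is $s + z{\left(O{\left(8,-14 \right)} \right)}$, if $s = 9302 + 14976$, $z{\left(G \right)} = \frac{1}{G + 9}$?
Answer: $\frac{582673}{24} \approx 24278.0$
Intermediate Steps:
$O{\left(a,r \right)} = 7 + a$ ($O{\left(a,r \right)} = a + 7 = 7 + a$)
$z{\left(G \right)} = \frac{1}{9 + G}$
$s = 24278$
$s + z{\left(O{\left(8,-14 \right)} \right)} = 24278 + \frac{1}{9 + \left(7 + 8\right)} = 24278 + \frac{1}{9 + 15} = 24278 + \frac{1}{24} = \frac{582673}{24}$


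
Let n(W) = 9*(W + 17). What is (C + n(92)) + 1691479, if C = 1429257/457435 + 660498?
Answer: 1076326771987/457435 ≈ 2.3530e+6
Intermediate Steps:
n(W) = 153 + 9*W (n(W) = 9*(17 + W) = 153 + 9*W)
C = 302136331887/457435 (C = 1429257*(1/457435) + 660498 = 1429257/457435 + 660498 = 302136331887/457435 ≈ 6.6050e+5)
(C + n(92)) + 1691479 = (302136331887/457435 + (153 + 9*92)) + 1691479 = (302136331887/457435 + (153 + 828)) + 1691479 = (302136331887/457435 + 981) + 1691479 = 302585075622/457435 + 1691479 = 1076326771987/457435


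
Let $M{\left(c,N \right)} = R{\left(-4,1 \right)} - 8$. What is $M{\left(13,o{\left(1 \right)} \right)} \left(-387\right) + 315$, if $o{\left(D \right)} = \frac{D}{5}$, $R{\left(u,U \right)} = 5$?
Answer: $1476$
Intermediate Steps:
$o{\left(D \right)} = \frac{D}{5}$ ($o{\left(D \right)} = D \frac{1}{5} = \frac{D}{5}$)
$M{\left(c,N \right)} = -3$ ($M{\left(c,N \right)} = 5 - 8 = -3$)
$M{\left(13,o{\left(1 \right)} \right)} \left(-387\right) + 315 = \left(-3\right) \left(-387\right) + 315 = 1161 + 315 = 1476$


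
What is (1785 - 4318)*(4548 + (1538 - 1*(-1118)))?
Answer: -18247732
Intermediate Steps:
(1785 - 4318)*(4548 + (1538 - 1*(-1118))) = -2533*(4548 + (1538 + 1118)) = -2533*(4548 + 2656) = -2533*7204 = -18247732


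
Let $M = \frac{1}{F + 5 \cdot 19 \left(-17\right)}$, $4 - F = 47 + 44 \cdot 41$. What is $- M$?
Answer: $\frac{1}{3462} \approx 0.00028885$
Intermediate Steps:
$F = -1847$ ($F = 4 - \left(47 + 44 \cdot 41\right) = 4 - \left(47 + 1804\right) = 4 - 1851 = -1847$)
$M = - \frac{1}{3462}$ ($M = \frac{1}{-1847 + 5 \cdot 19 \left(-17\right)} = \frac{1}{-1847 + 95 \left(-17\right)} = \frac{1}{-1847 - 1615} = \frac{1}{-3462} = - \frac{1}{3462} \approx -0.00028885$)
$- M = \left(-1\right) \left(- \frac{1}{3462}\right) = \frac{1}{3462}$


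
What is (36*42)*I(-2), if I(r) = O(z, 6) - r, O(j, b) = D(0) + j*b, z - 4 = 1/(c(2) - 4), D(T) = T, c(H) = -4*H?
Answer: 38556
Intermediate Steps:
z = 47/12 (z = 4 + 1/(-4*2 - 4) = 4 + 1/(-8 - 4) = 4 + 1/(-12) = 4 - 1/12 = 47/12 ≈ 3.9167)
O(j, b) = b*j (O(j, b) = 0 + j*b = 0 + b*j = b*j)
I(r) = 47/2 - r (I(r) = 6*(47/12) - r = 47/2 - r)
(36*42)*I(-2) = (36*42)*(47/2 - 1*(-2)) = 1512*(47/2 + 2) = 1512*(51/2) = 38556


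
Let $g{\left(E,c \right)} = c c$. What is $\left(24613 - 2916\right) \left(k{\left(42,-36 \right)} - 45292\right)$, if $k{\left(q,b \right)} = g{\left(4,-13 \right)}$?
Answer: $-979033731$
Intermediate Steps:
$g{\left(E,c \right)} = c^{2}$
$k{\left(q,b \right)} = 169$ ($k{\left(q,b \right)} = \left(-13\right)^{2} = 169$)
$\left(24613 - 2916\right) \left(k{\left(42,-36 \right)} - 45292\right) = \left(24613 - 2916\right) \left(169 - 45292\right) = 21697 \left(-45123\right) = -979033731$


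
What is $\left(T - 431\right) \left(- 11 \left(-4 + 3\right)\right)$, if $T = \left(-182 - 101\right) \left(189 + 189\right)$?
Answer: $-1181455$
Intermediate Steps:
$T = -106974$ ($T = \left(-283\right) 378 = -106974$)
$\left(T - 431\right) \left(- 11 \left(-4 + 3\right)\right) = \left(-106974 - 431\right) \left(- 11 \left(-4 + 3\right)\right) = - 107405 \left(\left(-11\right) \left(-1\right)\right) = \left(-107405\right) 11 = -1181455$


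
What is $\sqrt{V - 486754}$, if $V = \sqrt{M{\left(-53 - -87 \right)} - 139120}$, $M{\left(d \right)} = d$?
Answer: $\sqrt{-486754 + 3 i \sqrt{15454}} \approx 0.267 + 697.68 i$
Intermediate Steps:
$V = 3 i \sqrt{15454}$ ($V = \sqrt{\left(-53 - -87\right) - 139120} = \sqrt{\left(-53 + 87\right) - 139120} = \sqrt{34 - 139120} = \sqrt{-139086} = 3 i \sqrt{15454} \approx 372.94 i$)
$\sqrt{V - 486754} = \sqrt{3 i \sqrt{15454} - 486754} = \sqrt{-486754 + 3 i \sqrt{15454}}$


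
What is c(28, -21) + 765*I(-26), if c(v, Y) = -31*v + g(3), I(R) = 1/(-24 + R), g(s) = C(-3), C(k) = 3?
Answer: -8803/10 ≈ -880.30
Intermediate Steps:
g(s) = 3
c(v, Y) = 3 - 31*v (c(v, Y) = -31*v + 3 = 3 - 31*v)
c(28, -21) + 765*I(-26) = (3 - 31*28) + 765/(-24 - 26) = (3 - 868) + 765/(-50) = -865 + 765*(-1/50) = -865 - 153/10 = -8803/10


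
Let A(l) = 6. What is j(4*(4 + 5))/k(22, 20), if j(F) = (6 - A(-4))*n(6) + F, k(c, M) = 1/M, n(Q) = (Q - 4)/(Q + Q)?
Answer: 720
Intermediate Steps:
n(Q) = (-4 + Q)/(2*Q) (n(Q) = (-4 + Q)/((2*Q)) = (-4 + Q)*(1/(2*Q)) = (-4 + Q)/(2*Q))
j(F) = F (j(F) = (6 - 1*6)*((½)*(-4 + 6)/6) + F = (6 - 6)*((½)*(⅙)*2) + F = 0*(⅙) + F = 0 + F = F)
j(4*(4 + 5))/k(22, 20) = (4*(4 + 5))/(1/20) = (4*9)/(1/20) = 36*20 = 720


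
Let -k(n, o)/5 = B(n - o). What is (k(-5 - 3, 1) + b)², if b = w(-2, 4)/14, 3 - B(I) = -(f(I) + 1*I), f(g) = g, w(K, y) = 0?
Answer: 5625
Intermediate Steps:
B(I) = 3 + 2*I (B(I) = 3 - (-1)*(I + 1*I) = 3 - (-1)*(I + I) = 3 - (-1)*2*I = 3 - (-2)*I = 3 + 2*I)
k(n, o) = -15 - 10*n + 10*o (k(n, o) = -5*(3 + 2*(n - o)) = -5*(3 + (-2*o + 2*n)) = -5*(3 - 2*o + 2*n) = -15 - 10*n + 10*o)
b = 0 (b = 0/14 = 0*(1/14) = 0)
(k(-5 - 3, 1) + b)² = ((-15 - 10*(-5 - 3) + 10*1) + 0)² = ((-15 - 10*(-8) + 10) + 0)² = ((-15 + 80 + 10) + 0)² = (75 + 0)² = 75² = 5625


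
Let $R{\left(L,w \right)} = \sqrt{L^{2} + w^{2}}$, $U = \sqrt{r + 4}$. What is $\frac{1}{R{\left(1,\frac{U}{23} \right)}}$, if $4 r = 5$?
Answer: $\frac{46 \sqrt{2137}}{2137} \approx 0.99507$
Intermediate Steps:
$r = \frac{5}{4}$ ($r = \frac{1}{4} \cdot 5 = \frac{5}{4} \approx 1.25$)
$U = \frac{\sqrt{21}}{2}$ ($U = \sqrt{\frac{5}{4} + 4} = \sqrt{\frac{21}{4}} = \frac{\sqrt{21}}{2} \approx 2.2913$)
$\frac{1}{R{\left(1,\frac{U}{23} \right)}} = \frac{1}{\sqrt{1^{2} + \left(\frac{\frac{1}{2} \sqrt{21}}{23}\right)^{2}}} = \frac{1}{\sqrt{1 + \left(\frac{\sqrt{21}}{2} \cdot \frac{1}{23}\right)^{2}}} = \frac{1}{\sqrt{1 + \left(\frac{\sqrt{21}}{46}\right)^{2}}} = \frac{1}{\sqrt{1 + \frac{21}{2116}}} = \frac{1}{\sqrt{\frac{2137}{2116}}} = \frac{1}{\frac{1}{46} \sqrt{2137}} = \frac{46 \sqrt{2137}}{2137}$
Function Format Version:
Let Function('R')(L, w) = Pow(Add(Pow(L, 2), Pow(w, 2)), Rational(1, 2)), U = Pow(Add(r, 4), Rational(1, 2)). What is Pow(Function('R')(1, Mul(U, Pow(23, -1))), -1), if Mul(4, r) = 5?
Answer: Mul(Rational(46, 2137), Pow(2137, Rational(1, 2))) ≈ 0.99507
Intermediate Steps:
r = Rational(5, 4) (r = Mul(Rational(1, 4), 5) = Rational(5, 4) ≈ 1.2500)
U = Mul(Rational(1, 2), Pow(21, Rational(1, 2))) (U = Pow(Add(Rational(5, 4), 4), Rational(1, 2)) = Pow(Rational(21, 4), Rational(1, 2)) = Mul(Rational(1, 2), Pow(21, Rational(1, 2))) ≈ 2.2913)
Pow(Function('R')(1, Mul(U, Pow(23, -1))), -1) = Pow(Pow(Add(Pow(1, 2), Pow(Mul(Mul(Rational(1, 2), Pow(21, Rational(1, 2))), Pow(23, -1)), 2)), Rational(1, 2)), -1) = Pow(Pow(Add(1, Pow(Mul(Mul(Rational(1, 2), Pow(21, Rational(1, 2))), Rational(1, 23)), 2)), Rational(1, 2)), -1) = Pow(Pow(Add(1, Pow(Mul(Rational(1, 46), Pow(21, Rational(1, 2))), 2)), Rational(1, 2)), -1) = Pow(Pow(Add(1, Rational(21, 2116)), Rational(1, 2)), -1) = Pow(Pow(Rational(2137, 2116), Rational(1, 2)), -1) = Pow(Mul(Rational(1, 46), Pow(2137, Rational(1, 2))), -1) = Mul(Rational(46, 2137), Pow(2137, Rational(1, 2)))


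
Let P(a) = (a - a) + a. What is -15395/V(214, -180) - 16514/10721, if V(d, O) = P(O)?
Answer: 32415455/385956 ≈ 83.987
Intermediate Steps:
P(a) = a (P(a) = 0 + a = a)
V(d, O) = O
-15395/V(214, -180) - 16514/10721 = -15395/(-180) - 16514/10721 = -15395*(-1/180) - 16514*1/10721 = 3079/36 - 16514/10721 = 32415455/385956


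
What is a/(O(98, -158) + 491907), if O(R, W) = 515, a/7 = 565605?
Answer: 565605/70346 ≈ 8.0403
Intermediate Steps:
a = 3959235 (a = 7*565605 = 3959235)
a/(O(98, -158) + 491907) = 3959235/(515 + 491907) = 3959235/492422 = 3959235*(1/492422) = 565605/70346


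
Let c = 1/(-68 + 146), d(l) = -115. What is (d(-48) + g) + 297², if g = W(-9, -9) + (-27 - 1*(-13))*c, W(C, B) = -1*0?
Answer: 3435659/39 ≈ 88094.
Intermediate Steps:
W(C, B) = 0
c = 1/78 ≈ 0.012821
g = -7/39 (g = 0 + (-27 - 1*(-13))*(1/78) = 0 + (-27 + 13)*(1/78) = 0 - 14*1/78 = 0 - 7/39 = -7/39 ≈ -0.17949)
(d(-48) + g) + 297² = (-115 - 7/39) + 297² = -4492/39 + 88209 = 3435659/39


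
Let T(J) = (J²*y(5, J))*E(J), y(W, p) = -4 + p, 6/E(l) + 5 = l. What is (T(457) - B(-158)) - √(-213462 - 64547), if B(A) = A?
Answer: 283861499/226 - I*√278009 ≈ 1.256e+6 - 527.27*I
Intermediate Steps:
E(l) = 6/(-5 + l)
T(J) = 6*J²*(-4 + J)/(-5 + J) (T(J) = (J²*(-4 + J))*(6/(-5 + J)) = 6*J²*(-4 + J)/(-5 + J))
(T(457) - B(-158)) - √(-213462 - 64547) = (6*457²*(-4 + 457)/(-5 + 457) - 1*(-158)) - √(-213462 - 64547) = (6*208849*453/452 + 158) - √(-278009) = (6*208849*(1/452)*453 + 158) - I*√278009 = (283825791/226 + 158) - I*√278009 = 283861499/226 - I*√278009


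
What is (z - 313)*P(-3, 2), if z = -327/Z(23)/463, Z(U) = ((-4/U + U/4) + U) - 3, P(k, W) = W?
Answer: -682048982/1089439 ≈ -626.05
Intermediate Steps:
Z(U) = -3 - 4/U + 5*U/4 (Z(U) = ((-4/U + U*(¼)) + U) - 3 = ((-4/U + U/4) + U) - 3 = (-4/U + 5*U/4) - 3 = -3 - 4/U + 5*U/4)
z = -30084/1089439 (z = -327/(-3 - 4/23 + (5/4)*23)/463 = -327/(-3 - 4*1/23 + 115/4)*(1/463) = -327/(-3 - 4/23 + 115/4)*(1/463) = -327/2353/92*(1/463) = -327*92/2353*(1/463) = -30084/2353*1/463 = -30084/1089439 ≈ -0.027614)
(z - 313)*P(-3, 2) = (-30084/1089439 - 313)*2 = -341024491/1089439*2 = -682048982/1089439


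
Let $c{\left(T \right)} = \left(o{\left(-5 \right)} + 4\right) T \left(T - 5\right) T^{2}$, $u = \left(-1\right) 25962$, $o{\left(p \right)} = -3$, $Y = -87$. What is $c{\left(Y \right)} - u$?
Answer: $60608238$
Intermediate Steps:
$u = -25962$
$c{\left(T \right)} = T^{3} \left(-5 + T\right)$ ($c{\left(T \right)} = \left(-3 + 4\right) T \left(T - 5\right) T^{2} = 1 T \left(-5 + T\right) T^{2} = T \left(-5 + T\right) T^{2} = T^{3} \left(-5 + T\right)$)
$c{\left(Y \right)} - u = \left(-87\right)^{3} \left(-5 - 87\right) - -25962 = \left(-658503\right) \left(-92\right) + 25962 = 60582276 + 25962 = 60608238$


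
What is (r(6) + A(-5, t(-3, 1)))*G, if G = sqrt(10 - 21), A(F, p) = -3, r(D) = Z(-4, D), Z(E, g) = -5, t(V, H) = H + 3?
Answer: -8*I*sqrt(11) ≈ -26.533*I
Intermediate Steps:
t(V, H) = 3 + H
r(D) = -5
G = I*sqrt(11) (G = sqrt(-11) = I*sqrt(11) ≈ 3.3166*I)
(r(6) + A(-5, t(-3, 1)))*G = (-5 - 3)*(I*sqrt(11)) = -8*I*sqrt(11)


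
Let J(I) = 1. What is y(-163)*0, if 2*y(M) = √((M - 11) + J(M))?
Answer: 0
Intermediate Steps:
y(M) = √(-10 + M)/2 (y(M) = √((M - 11) + 1)/2 = √((-11 + M) + 1)/2 = √(-10 + M)/2)
y(-163)*0 = (√(-10 - 163)/2)*0 = (√(-173)/2)*0 = ((I*√173)/2)*0 = (I*√173/2)*0 = 0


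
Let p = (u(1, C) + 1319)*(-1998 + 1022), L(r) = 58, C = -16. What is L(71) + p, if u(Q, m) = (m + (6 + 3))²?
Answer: -1335110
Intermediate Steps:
u(Q, m) = (9 + m)² (u(Q, m) = (m + 9)² = (9 + m)²)
p = -1335168 (p = ((9 - 16)² + 1319)*(-1998 + 1022) = ((-7)² + 1319)*(-976) = (49 + 1319)*(-976) = 1368*(-976) = -1335168)
L(71) + p = 58 - 1335168 = -1335110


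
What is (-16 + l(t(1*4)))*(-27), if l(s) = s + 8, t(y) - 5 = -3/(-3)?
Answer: 54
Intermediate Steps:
t(y) = 6 (t(y) = 5 - 3/(-3) = 5 - 3*(-1/3) = 5 + 1 = 6)
l(s) = 8 + s
(-16 + l(t(1*4)))*(-27) = (-16 + (8 + 6))*(-27) = (-16 + 14)*(-27) = -2*(-27) = 54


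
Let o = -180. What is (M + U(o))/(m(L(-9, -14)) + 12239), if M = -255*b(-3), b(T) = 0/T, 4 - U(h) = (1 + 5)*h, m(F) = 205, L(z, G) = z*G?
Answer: 271/3111 ≈ 0.087110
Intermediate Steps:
L(z, G) = G*z
U(h) = 4 - 6*h (U(h) = 4 - (1 + 5)*h = 4 - 6*h)
b(T) = 0
M = 0 (M = -255*0 = 0)
(M + U(o))/(m(L(-9, -14)) + 12239) = (0 + (4 - 6*(-180)))/(205 + 12239) = (0 + (4 + 1080))/12444 = (0 + 1084)*(1/12444) = 1084*(1/12444) = 271/3111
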